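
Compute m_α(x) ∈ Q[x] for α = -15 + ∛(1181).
m_α(x) = x^3 + 45x^2 + 675x + 2194

Set β = α + 15 = ∛(1181), so β^3 = 1181. Then (α + 15)^3 - 1181 = 0, i.e. α is a root of g(x) = (x + 15)^3 - 1181 = x^3 + 45x^2 + 675x + 2194. Since g(x) = h(x + 15) where h(x) = x^3 - 1181, and h is irreducible over Q (because 1181 is not a perfect cube, so h has no rational root, and a monic cubic with no rational root is irreducible), g is also irreducible (irreducibility is preserved under the substitution x → x + 15). Hence m_α(x) = x^3 + 45x^2 + 675x + 2194.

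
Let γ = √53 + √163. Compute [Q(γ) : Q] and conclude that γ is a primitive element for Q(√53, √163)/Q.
[Q(γ) : Q] = 4 (equivalently, Q(γ) = Q(√53, √163))

Obviously Q(γ) ⊆ Q(√53, √163), and [Q(√53, √163):Q] = 4 (since 53, 163 are distinct squarefree integers > 1 with 8639 not a perfect square). To show equality we compute the minimal polynomial of γ. From γ = √53 + √163: γ^2 = 53 + 2√(8639) + 163 = 216 + 2√(8639), so γ^2 - 216 = 2√(8639); squaring, (γ^2 - 216)^2 = 4·8639, i.e. γ^4 - 432γ^2 + 46656 - 34556 = 0, i.e. γ^4 - 432γ^2 + 12100 = 0. So γ is a root of x^4 - 432x^2 + 12100. This polynomial is irreducible over Q: it has no rational root (each ±√53 ± √163 is irrational), and any factorization into two quadratics over Q would force √(8639) ∈ Q (pairing opposite roots) or √53, √163 ∈ Q (other pairings), all impossible. Hence [Q(γ):Q] = 4 = [Q(√53, √163):Q], so Q(γ) = Q(√53, √163).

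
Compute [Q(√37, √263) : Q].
[Q(√37, √263) : Q] = 4

[Q(√37):Q] = 2 (min poly x^2 - 37, irreducible since 37 is squarefree > 1). For the top step, suppose √263 ∈ Q(√37), say √263 = c + d√37 with c, d ∈ Q. Squaring: 263 = c^2 + 37d^2 + 2cd√37. Since √37 ∉ Q this forces 2cd = 0. If d = 0 then √263 = c ∈ Q, contradicting 263 squarefree > 1. If c = 0 then 263 = 37d^2, so 37·263 = (37d)^2 is a perfect square in Q — but 37·263 = 9731 is not a perfect square (since 37 and 263 are distinct squarefree integers). Contradiction. Hence √263 ∉ Q(√37), so x^2 - 263 stays irreducible over Q(√37) and [Q(√37, √263) : Q(√37)] = 2. By the tower law, [Q(√37, √263) : Q] = 2 · 2 = 4.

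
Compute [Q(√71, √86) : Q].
[Q(√71, √86) : Q] = 4

[Q(√71):Q] = 2 (min poly x^2 - 71, irreducible since 71 is squarefree > 1). For the top step, suppose √86 ∈ Q(√71), say √86 = c + d√71 with c, d ∈ Q. Squaring: 86 = c^2 + 71d^2 + 2cd√71. Since √71 ∉ Q this forces 2cd = 0. If d = 0 then √86 = c ∈ Q, contradicting 86 squarefree > 1. If c = 0 then 86 = 71d^2, so 71·86 = (71d)^2 is a perfect square in Q — but 71·86 = 6106 is not a perfect square (since 71 and 86 are distinct squarefree integers). Contradiction. Hence √86 ∉ Q(√71), so x^2 - 86 stays irreducible over Q(√71) and [Q(√71, √86) : Q(√71)] = 2. By the tower law, [Q(√71, √86) : Q] = 2 · 2 = 4.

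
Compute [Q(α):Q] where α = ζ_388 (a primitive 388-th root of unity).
[Q(α):Q] = 192

The minimal polynomial of ζ_388 over Q is the 388-th cyclotomic polynomial Φ_388(x), which is irreducible over Q and has degree φ(388) = 192. Hence [Q(α):Q] = φ(388) = 192.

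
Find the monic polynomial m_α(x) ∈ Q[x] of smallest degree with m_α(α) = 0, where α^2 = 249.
m_α(x) = x^2 - 249

α satisfies α^2 - 249 = 0, so x^2 - 249 annihilates α. Since d = 249 is squarefree and ≠ 1, it is not a perfect square in Q, so x^2 - 249 has no rational root and is therefore irreducible over Q (a degree-2 polynomial over a field is irreducible iff it has no root). Hence m_α(x) = x^2 - 249.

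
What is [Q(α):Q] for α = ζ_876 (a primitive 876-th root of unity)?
[Q(α):Q] = 288

The minimal polynomial of ζ_876 over Q is the 876-th cyclotomic polynomial Φ_876(x), which is irreducible over Q and has degree φ(876) = 288. Hence [Q(α):Q] = φ(876) = 288.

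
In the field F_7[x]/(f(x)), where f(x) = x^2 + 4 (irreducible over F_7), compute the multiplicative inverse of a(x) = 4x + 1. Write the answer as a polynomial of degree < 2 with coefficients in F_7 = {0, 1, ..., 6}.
a(x)^(-1) ≡ 5x + 4 (mod f(x))

Since f is irreducible over F_7, F_7[x]/(f) is a field and a(x) ≠ 0 has an inverse. Apply the extended Euclidean algorithm to f(x) and a(x) in F_7[x]: f(x) = (2x + 3)·a(x) + (1). The last nonzero remainder is the constant 1 = gcd(f, a) in F_7. Back-substituting through the division chain expresses 1 = s(x)·a(x) + t(x)·f(x) with s(x) ≡ 5x + 4 (mod f), so a(x)^(-1) ≡ s(x) = 5x + 4 (mod f). Check: (4x + 1)·(5x + 4) = 6x^2 + 4 ≡ 1 (mod x^2 + 4).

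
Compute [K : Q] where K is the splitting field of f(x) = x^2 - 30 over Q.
[K : Q] = 2

f(x) = x^2 - 30 factors as (x - √30)(x + √30). The splitting field is K = Q(√30). Since 30 is squarefree and > 1, it is not a perfect square, so x^2 - 30 is irreducible over Q and [Q(√30) : Q] = 2. Hence [K : Q] = 2.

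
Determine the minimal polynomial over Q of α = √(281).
m_α(x) = x^2 - 281

α satisfies α^2 - 281 = 0, so x^2 - 281 annihilates α. Since d = 281 is squarefree and ≠ 1, it is not a perfect square in Q, so x^2 - 281 has no rational root and is therefore irreducible over Q (a degree-2 polynomial over a field is irreducible iff it has no root). Hence m_α(x) = x^2 - 281.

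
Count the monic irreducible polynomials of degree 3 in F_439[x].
There are 28201360 monic irreducible polynomials of degree 3 over F_439

Each element of F_{439^3} that lies in no proper subfield is a root of exactly one monic irreducible of degree 3 over F_439, and each such polynomial has 3 distinct roots in F_{439^3}. By Möbius inversion the count is N_439(3) = (1/3) Σ_{d|3} μ(3/d) · 439^d = (1/3)(μ(3)·439^1 + μ(1)·439^3) = 84604080/3 = 28201360.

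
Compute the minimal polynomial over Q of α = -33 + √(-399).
m_α(x) = x^2 + 66x + 1488

From α + 33 = √(-399), squaring gives (α + 33)^2 = -399, i.e. α^2 + 66α + 1089 = -399, so α^2 + 66α + 1488 = 0. The discriminant of x^2 + 66x + 1488 is (66)^2 - 4·(1488) = 4356 - 5952 = -1596, and 4·(-399) is not a perfect square in Q since -399 is squarefree and ≠ 1. Hence x^2 + 66x + 1488 is irreducible over Q and is the minimal polynomial of α.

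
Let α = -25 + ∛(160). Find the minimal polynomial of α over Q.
m_α(x) = x^3 + 75x^2 + 1875x + 15465

Set β = α + 25 = ∛(160), so β^3 = 160. Then (α + 25)^3 - 160 = 0, i.e. α is a root of g(x) = (x + 25)^3 - 160 = x^3 + 75x^2 + 1875x + 15465. Since g(x) = h(x + 25) where h(x) = x^3 - 160, and h is irreducible over Q (because 160 is not a perfect cube, so h has no rational root, and a monic cubic with no rational root is irreducible), g is also irreducible (irreducibility is preserved under the substitution x → x + 25). Hence m_α(x) = x^3 + 75x^2 + 1875x + 15465.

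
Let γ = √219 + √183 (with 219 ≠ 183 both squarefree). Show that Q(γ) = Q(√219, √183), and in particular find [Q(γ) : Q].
[Q(γ) : Q] = 4 (equivalently, Q(γ) = Q(√219, √183))

Obviously Q(γ) ⊆ Q(√219, √183), and [Q(√219, √183):Q] = 4 (since 219, 183 are distinct squarefree integers > 1 with 40077 not a perfect square). To show equality we compute the minimal polynomial of γ. From γ = √219 + √183: γ^2 = 219 + 2√(40077) + 183 = 402 + 2√(40077), so γ^2 - 402 = 2√(40077); squaring, (γ^2 - 402)^2 = 4·40077, i.e. γ^4 - 804γ^2 + 161604 - 160308 = 0, i.e. γ^4 - 804γ^2 + 1296 = 0. So γ is a root of x^4 - 804x^2 + 1296. This polynomial is irreducible over Q: it has no rational root (each ±√219 ± √183 is irrational), and any factorization into two quadratics over Q would force √(40077) ∈ Q (pairing opposite roots) or √219, √183 ∈ Q (other pairings), all impossible. Hence [Q(γ):Q] = 4 = [Q(√219, √183):Q], so Q(γ) = Q(√219, √183).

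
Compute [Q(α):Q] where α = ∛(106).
[Q(α):Q] = 3

The minimal polynomial of α is x^3 - 106, irreducible over Q since 106 is not a perfect cube (so x^3 - 106 has no rational root). Hence [Q(α):Q] = deg(m_α) = 3.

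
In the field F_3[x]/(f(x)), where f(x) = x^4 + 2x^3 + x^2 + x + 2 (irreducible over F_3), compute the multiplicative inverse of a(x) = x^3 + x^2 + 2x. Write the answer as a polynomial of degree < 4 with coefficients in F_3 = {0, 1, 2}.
a(x)^(-1) ≡ x^3 + x^2 + 2x + 2 (mod f(x))

Since f is irreducible over F_3, F_3[x]/(f) is a field and a(x) ≠ 0 has an inverse. Apply the extended Euclidean algorithm to f(x) and a(x) in F_3[x]: f(x) = (x + 1)·a(x) + (x^2 + 2x + 2);  a(x) = (x + 2)·(x^2 + 2x + 2) + (2x + 2);  (x^2 + 2x + 2) = (2x + 2)·(2x + 2) + (1). The last nonzero remainder is the constant 1 = gcd(f, a) in F_3. Back-substituting through the division chain expresses 1 = s(x)·a(x) + t(x)·f(x) with s(x) ≡ x^3 + x^2 + 2x + 2 (mod f), so a(x)^(-1) ≡ s(x) = x^3 + x^2 + 2x + 2 (mod f). Check: (x^3 + x^2 + 2x)·(x^3 + x^2 + 2x + 2) = x^6 + 2x^5 + 2x^4 + x ≡ 1 (mod x^4 + 2x^3 + x^2 + x + 2).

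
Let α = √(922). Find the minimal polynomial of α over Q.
m_α(x) = x^2 - 922

α satisfies α^2 - 922 = 0, so x^2 - 922 annihilates α. Since d = 922 is squarefree and ≠ 1, it is not a perfect square in Q, so x^2 - 922 has no rational root and is therefore irreducible over Q (a degree-2 polynomial over a field is irreducible iff it has no root). Hence m_α(x) = x^2 - 922.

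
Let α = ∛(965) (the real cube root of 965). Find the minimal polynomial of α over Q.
m_α(x) = x^3 - 965

α satisfies α^3 = 965, so x^3 - 965 annihilates α. By the rational root test, a rational root p/q (in lowest terms) of x^3 - 965 would satisfy p^3 = 965 q^3, forcing q = 1 and p^3 = 965; but 965 is not a perfect cube, contradiction. A monic cubic over Q with no rational root is irreducible (any nontrivial factorization would include a linear factor). Hence x^3 - 965 is the minimal polynomial of α, and in particular [Q(α):Q] = 3.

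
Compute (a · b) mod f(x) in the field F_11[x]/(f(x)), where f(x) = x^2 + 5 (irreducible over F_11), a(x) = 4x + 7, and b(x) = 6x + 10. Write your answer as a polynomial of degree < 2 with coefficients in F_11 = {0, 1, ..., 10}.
a · b ≡ 5x + 5 (mod f(x))

Multiply in F_11[x]: a(x)·b(x) = (4x + 7)·(6x + 10) = 2x^2 + 5x + 4. This has degree ≥ 2, so divide by f(x) over F_11: 2x^2 + 5x + 4 = (2)·(x^2 + 5) + (5x + 5). Hence a·b ≡ 5x + 5 (mod f). (F_11[x]/(f) is a field with 11^2 = 121 elements since f is irreducible of degree 2.)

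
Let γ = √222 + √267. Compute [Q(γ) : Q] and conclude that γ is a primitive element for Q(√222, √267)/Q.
[Q(γ) : Q] = 4 (equivalently, Q(γ) = Q(√222, √267))

Obviously Q(γ) ⊆ Q(√222, √267), and [Q(√222, √267):Q] = 4 (since 222, 267 are distinct squarefree integers > 1 with 59274 not a perfect square). To show equality we compute the minimal polynomial of γ. From γ = √222 + √267: γ^2 = 222 + 2√(59274) + 267 = 489 + 2√(59274), so γ^2 - 489 = 2√(59274); squaring, (γ^2 - 489)^2 = 4·59274, i.e. γ^4 - 978γ^2 + 239121 - 237096 = 0, i.e. γ^4 - 978γ^2 + 2025 = 0. So γ is a root of x^4 - 978x^2 + 2025. This polynomial is irreducible over Q: it has no rational root (each ±√222 ± √267 is irrational), and any factorization into two quadratics over Q would force √(59274) ∈ Q (pairing opposite roots) or √222, √267 ∈ Q (other pairings), all impossible. Hence [Q(γ):Q] = 4 = [Q(√222, √267):Q], so Q(γ) = Q(√222, √267).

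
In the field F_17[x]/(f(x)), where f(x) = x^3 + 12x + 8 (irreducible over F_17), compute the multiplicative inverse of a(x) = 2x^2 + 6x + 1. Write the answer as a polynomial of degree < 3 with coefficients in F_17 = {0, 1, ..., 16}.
a(x)^(-1) ≡ 2x^2 + 14x + 15 (mod f(x))

Since f is irreducible over F_17, F_17[x]/(f) is a field and a(x) ≠ 0 has an inverse. Apply the extended Euclidean algorithm to f(x) and a(x) in F_17[x]: f(x) = (9x + 7)·a(x) + (12x + 1);  a(x) = (3x + 13)·(12x + 1) + (5). The last nonzero remainder is the constant 5 = gcd(f, a) in F_17. Back-substituting through the division chain expresses 5 = s(x)·a(x) + t(x)·f(x) with s(x) ≡ 10x^2 + 2x + 7 (mod f), so (10x^2 + 2x + 7)·a(x) ≡ 5 (mod f). Multiplying by 5^(-1) ≡ 7 in F_17 gives a(x)^(-1) ≡ 7·(10x^2 + 2x + 7) ≡ 2x^2 + 14x + 15 (mod f). Check: (2x^2 + 6x + 1)·(2x^2 + 14x + 15) = 4x^4 + 6x^3 + 14x^2 + 2x + 15 ≡ 1 (mod x^3 + 12x + 8).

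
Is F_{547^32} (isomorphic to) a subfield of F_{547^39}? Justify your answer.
No: F_{547^32} is not a subfield of F_{547^39}

F_{p^m} embeds in F_{p^n} iff m | n. Here 32 ∤ 39 (since 39 = 1·32 + 7 with remainder 7 ≠ 0), so F_{547^32} is not a subfield of F_{547^39}. Equivalently: if it were, the tower law would give 32 = [F_{547^32}:F_547] dividing [F_{547^39}:F_547] = 39, contradiction.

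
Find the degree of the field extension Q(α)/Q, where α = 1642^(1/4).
[Q(α):Q] = 4

α is a root of x^4 - 1642. By Eisenstein's criterion at the prime p = 2 (which divides the constant term 1642 but p^2 = 4 does not, since 1642 is squarefree), x^4 - 1642 is irreducible over Q. Hence [Q(α):Q] = 4.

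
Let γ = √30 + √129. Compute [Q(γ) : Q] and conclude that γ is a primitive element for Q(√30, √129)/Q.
[Q(γ) : Q] = 4 (equivalently, Q(γ) = Q(√30, √129))

Obviously Q(γ) ⊆ Q(√30, √129), and [Q(√30, √129):Q] = 4 (since 30, 129 are distinct squarefree integers > 1 with 3870 not a perfect square). To show equality we compute the minimal polynomial of γ. From γ = √30 + √129: γ^2 = 30 + 2√(3870) + 129 = 159 + 2√(3870), so γ^2 - 159 = 2√(3870); squaring, (γ^2 - 159)^2 = 4·3870, i.e. γ^4 - 318γ^2 + 25281 - 15480 = 0, i.e. γ^4 - 318γ^2 + 9801 = 0. So γ is a root of x^4 - 318x^2 + 9801. This polynomial is irreducible over Q: it has no rational root (each ±√30 ± √129 is irrational), and any factorization into two quadratics over Q would force √(3870) ∈ Q (pairing opposite roots) or √30, √129 ∈ Q (other pairings), all impossible. Hence [Q(γ):Q] = 4 = [Q(√30, √129):Q], so Q(γ) = Q(√30, √129).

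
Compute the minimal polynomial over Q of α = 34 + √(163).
m_α(x) = x^2 - 68x + 993

From α - 34 = √(163), squaring gives (α - 34)^2 = 163, i.e. α^2 - 68α + 1156 = 163, so α^2 - 68α + 993 = 0. The discriminant of x^2 - 68x + 993 is (-68)^2 - 4·(993) = 4624 - 3972 = 652, and 4·(163) is not a perfect square in Q since 163 is squarefree and ≠ 1. Hence x^2 - 68x + 993 is irreducible over Q and is the minimal polynomial of α.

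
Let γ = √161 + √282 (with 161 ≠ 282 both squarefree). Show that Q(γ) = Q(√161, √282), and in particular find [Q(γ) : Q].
[Q(γ) : Q] = 4 (equivalently, Q(γ) = Q(√161, √282))

Obviously Q(γ) ⊆ Q(√161, √282), and [Q(√161, √282):Q] = 4 (since 161, 282 are distinct squarefree integers > 1 with 45402 not a perfect square). To show equality we compute the minimal polynomial of γ. From γ = √161 + √282: γ^2 = 161 + 2√(45402) + 282 = 443 + 2√(45402), so γ^2 - 443 = 2√(45402); squaring, (γ^2 - 443)^2 = 4·45402, i.e. γ^4 - 886γ^2 + 196249 - 181608 = 0, i.e. γ^4 - 886γ^2 + 14641 = 0. So γ is a root of x^4 - 886x^2 + 14641. This polynomial is irreducible over Q: it has no rational root (each ±√161 ± √282 is irrational), and any factorization into two quadratics over Q would force √(45402) ∈ Q (pairing opposite roots) or √161, √282 ∈ Q (other pairings), all impossible. Hence [Q(γ):Q] = 4 = [Q(√161, √282):Q], so Q(γ) = Q(√161, √282).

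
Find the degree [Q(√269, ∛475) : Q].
[Q(√269, ∛475) : Q] = 6

Let L = Q(√269, ∛475). Since Q(√269) ⊂ L and [Q(√269):Q] = 2, the tower law gives 2 | [L:Q]. Likewise Q(∛475) ⊂ L with [Q(∛475):Q] = 3 (because 475 is not a perfect cube), so 3 | [L:Q]. As gcd(2,3) = 1, [L:Q] is divisible by 6. Conversely L is generated over Q by √269 and ∛475, so [L:Q] ≤ 2·3 = 6. Therefore [Q(√269, ∛475) : Q] = 6.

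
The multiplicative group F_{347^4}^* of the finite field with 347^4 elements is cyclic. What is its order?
|F_{347^4}^*| = 14498327280

F_{347^4} has 347^4 = 14498327281 elements; its multiplicative group consists of all nonzero elements, so |F_{347^4}^*| = 14498327281 - 1 = 14498327280. (It is cyclic since any finite subgroup of the multiplicative group of a field is cyclic.)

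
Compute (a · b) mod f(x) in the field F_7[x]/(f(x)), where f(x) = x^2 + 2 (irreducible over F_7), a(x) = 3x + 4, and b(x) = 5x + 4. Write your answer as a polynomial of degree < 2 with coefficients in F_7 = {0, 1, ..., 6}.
a · b ≡ 4x (mod f(x))

Multiply in F_7[x]: a(x)·b(x) = (3x + 4)·(5x + 4) = x^2 + 4x + 2. This has degree ≥ 2, so divide by f(x) over F_7: x^2 + 4x + 2 = (1)·(x^2 + 2) + (4x). Hence a·b ≡ 4x (mod f). (F_7[x]/(f) is a field with 7^2 = 49 elements since f is irreducible of degree 2.)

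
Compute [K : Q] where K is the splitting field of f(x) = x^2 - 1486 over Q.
[K : Q] = 2

f(x) = x^2 - 1486 factors as (x - √1486)(x + √1486). The splitting field is K = Q(√1486). Since 1486 is squarefree and > 1, it is not a perfect square, so x^2 - 1486 is irreducible over Q and [Q(√1486) : Q] = 2. Hence [K : Q] = 2.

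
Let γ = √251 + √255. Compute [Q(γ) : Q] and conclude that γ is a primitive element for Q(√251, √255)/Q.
[Q(γ) : Q] = 4 (equivalently, Q(γ) = Q(√251, √255))

Obviously Q(γ) ⊆ Q(√251, √255), and [Q(√251, √255):Q] = 4 (since 251, 255 are distinct squarefree integers > 1 with 64005 not a perfect square). To show equality we compute the minimal polynomial of γ. From γ = √251 + √255: γ^2 = 251 + 2√(64005) + 255 = 506 + 2√(64005), so γ^2 - 506 = 2√(64005); squaring, (γ^2 - 506)^2 = 4·64005, i.e. γ^4 - 1012γ^2 + 256036 - 256020 = 0, i.e. γ^4 - 1012γ^2 + 16 = 0. So γ is a root of x^4 - 1012x^2 + 16. This polynomial is irreducible over Q: it has no rational root (each ±√251 ± √255 is irrational), and any factorization into two quadratics over Q would force √(64005) ∈ Q (pairing opposite roots) or √251, √255 ∈ Q (other pairings), all impossible. Hence [Q(γ):Q] = 4 = [Q(√251, √255):Q], so Q(γ) = Q(√251, √255).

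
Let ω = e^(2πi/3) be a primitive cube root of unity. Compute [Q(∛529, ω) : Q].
[Q(∛529, ω) : Q] = 6

[Q(∛529):Q] = 3 (min poly x^3 - 529, irreducible since 529 is not a perfect cube). [Q(ω):Q] = 2 (min poly x^2 + x + 1). Since Q(∛529) ⊂ R and ω ∉ R, we have ω ∉ Q(∛529), so x^2 + x + 1 remains irreducible over Q(∛529) and [Q(∛529, ω) : Q(∛529)] = 2. By the tower law, [Q(∛529, ω) : Q] = 3 · 2 = 6. (In fact Q(∛529, ω) is the splitting field of x^3 - 529 over Q.)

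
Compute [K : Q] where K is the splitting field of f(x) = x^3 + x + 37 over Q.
[K : Q] = 6

By the rational root test, any rational root of the monic integer polynomial f(x) = x^3 + x + 37 must be an integer dividing the constant term 37, i.e. one of ±{1, 37}. Evaluating: f(1) = 39, f(-1) = 35, f(37) = 50727, f(-37) = -50653; none is 0, so f has no rational root and is therefore irreducible over Q (a cubic with no linear factor over a field is irreducible). For an irreducible cubic, the Galois group is A_3 or S_3 according as the discriminant disc(f) = -4a^3 - 27b^2 = -4·(1)^3 - 27·(37)^2 = -36967 is or is not a square in Q. Here disc(f) = -36967 is not a perfect square in Q, so the Galois group of f over Q is not contained in A_3 and must be all of S_3. The splitting field has degree |S_3| = 6 over Q, so [K : Q] = 6.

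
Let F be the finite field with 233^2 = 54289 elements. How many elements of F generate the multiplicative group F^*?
There are φ(54288) = 16128 primitive elements

F_q^* is cyclic of order q - 1 = 54288. A cyclic group of order m has exactly φ(m) generators. Here m = 54288 = 2^4 · 3^2 · 13 · 29, so the number of primitive elements is φ(54288) = 16128.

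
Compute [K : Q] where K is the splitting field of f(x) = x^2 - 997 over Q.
[K : Q] = 2

f(x) = x^2 - 997 factors as (x - √997)(x + √997). The splitting field is K = Q(√997). Since 997 is squarefree and > 1, it is not a perfect square, so x^2 - 997 is irreducible over Q and [Q(√997) : Q] = 2. Hence [K : Q] = 2.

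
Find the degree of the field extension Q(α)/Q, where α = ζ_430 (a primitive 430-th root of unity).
[Q(α):Q] = 168

The minimal polynomial of ζ_430 over Q is the 430-th cyclotomic polynomial Φ_430(x), which is irreducible over Q and has degree φ(430) = 168. Hence [Q(α):Q] = φ(430) = 168.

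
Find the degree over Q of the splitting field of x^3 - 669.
[K : Q] = 6

The roots of x^3 - 669 are ∛669, ω∛669, ω^2∛669 where ω = e^(2πi/3) is a primitive cube root of unity, so K = Q(∛669, ω). Now [Q(∛669):Q] = 3 (since 669 is not a perfect cube, x^3 - 669 is irreducible) and [Q(ω):Q] = 2. Both 2 and 3 divide [K:Q], and [K:Q] ≤ 3·2 = 6, so [K:Q] = 6. (Equivalently: Q(∛669) ⊂ R but ω ∉ R, so [K : Q(∛669)] = 2.)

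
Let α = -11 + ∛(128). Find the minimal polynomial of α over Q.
m_α(x) = x^3 + 33x^2 + 363x + 1203

Set β = α + 11 = ∛(128), so β^3 = 128. Then (α + 11)^3 - 128 = 0, i.e. α is a root of g(x) = (x + 11)^3 - 128 = x^3 + 33x^2 + 363x + 1203. Since g(x) = h(x + 11) where h(x) = x^3 - 128, and h is irreducible over Q (because 128 is not a perfect cube, so h has no rational root, and a monic cubic with no rational root is irreducible), g is also irreducible (irreducibility is preserved under the substitution x → x + 11). Hence m_α(x) = x^3 + 33x^2 + 363x + 1203.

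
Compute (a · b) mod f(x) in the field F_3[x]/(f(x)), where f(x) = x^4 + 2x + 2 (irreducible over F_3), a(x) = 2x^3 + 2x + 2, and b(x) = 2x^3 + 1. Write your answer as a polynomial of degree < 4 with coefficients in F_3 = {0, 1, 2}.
a · b ≡ x^3 + x^2 (mod f(x))

Multiply in F_3[x]: a(x)·b(x) = (2x^3 + 2x + 2)·(2x^3 + 1) = x^6 + x^4 + 2x + 2. This has degree ≥ 4, so divide by f(x) over F_3: x^6 + x^4 + 2x + 2 = (x^2 + 1)·(x^4 + 2x + 2) + (x^3 + x^2). Hence a·b ≡ x^3 + x^2 (mod f). (F_3[x]/(f) is a field with 3^4 = 81 elements since f is irreducible of degree 4.)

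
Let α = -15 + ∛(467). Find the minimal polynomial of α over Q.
m_α(x) = x^3 + 45x^2 + 675x + 2908

Set β = α + 15 = ∛(467), so β^3 = 467. Then (α + 15)^3 - 467 = 0, i.e. α is a root of g(x) = (x + 15)^3 - 467 = x^3 + 45x^2 + 675x + 2908. Since g(x) = h(x + 15) where h(x) = x^3 - 467, and h is irreducible over Q (because 467 is not a perfect cube, so h has no rational root, and a monic cubic with no rational root is irreducible), g is also irreducible (irreducibility is preserved under the substitution x → x + 15). Hence m_α(x) = x^3 + 45x^2 + 675x + 2908.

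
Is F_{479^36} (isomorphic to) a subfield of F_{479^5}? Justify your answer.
No: F_{479^36} is not a subfield of F_{479^5}

F_{p^m} embeds in F_{p^n} iff m | n. Here 36 ∤ 5 (since 5 = 0·36 + 5 with remainder 5 ≠ 0), so F_{479^36} is not a subfield of F_{479^5}. Equivalently: if it were, the tower law would give 36 = [F_{479^36}:F_479] dividing [F_{479^5}:F_479] = 5, contradiction.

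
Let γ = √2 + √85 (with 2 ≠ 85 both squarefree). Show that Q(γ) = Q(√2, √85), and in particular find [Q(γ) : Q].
[Q(γ) : Q] = 4 (equivalently, Q(γ) = Q(√2, √85))

Obviously Q(γ) ⊆ Q(√2, √85), and [Q(√2, √85):Q] = 4 (since 2, 85 are distinct squarefree integers > 1 with 170 not a perfect square). To show equality we compute the minimal polynomial of γ. From γ = √2 + √85: γ^2 = 2 + 2√(170) + 85 = 87 + 2√(170), so γ^2 - 87 = 2√(170); squaring, (γ^2 - 87)^2 = 4·170, i.e. γ^4 - 174γ^2 + 7569 - 680 = 0, i.e. γ^4 - 174γ^2 + 6889 = 0. So γ is a root of x^4 - 174x^2 + 6889. This polynomial is irreducible over Q: it has no rational root (each ±√2 ± √85 is irrational), and any factorization into two quadratics over Q would force √(170) ∈ Q (pairing opposite roots) or √2, √85 ∈ Q (other pairings), all impossible. Hence [Q(γ):Q] = 4 = [Q(√2, √85):Q], so Q(γ) = Q(√2, √85).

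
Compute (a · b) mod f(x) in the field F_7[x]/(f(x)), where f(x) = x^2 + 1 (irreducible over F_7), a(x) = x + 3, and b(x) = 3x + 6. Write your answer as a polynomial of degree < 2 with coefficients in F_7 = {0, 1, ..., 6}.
a · b ≡ x + 1 (mod f(x))

Multiply in F_7[x]: a(x)·b(x) = (x + 3)·(3x + 6) = 3x^2 + x + 4. This has degree ≥ 2, so divide by f(x) over F_7: 3x^2 + x + 4 = (3)·(x^2 + 1) + (x + 1). Hence a·b ≡ x + 1 (mod f). (F_7[x]/(f) is a field with 7^2 = 49 elements since f is irreducible of degree 2.)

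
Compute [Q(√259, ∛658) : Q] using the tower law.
[Q(√259, ∛658) : Q] = 6

Let L = Q(√259, ∛658). Since Q(√259) ⊂ L and [Q(√259):Q] = 2, the tower law gives 2 | [L:Q]. Likewise Q(∛658) ⊂ L with [Q(∛658):Q] = 3 (because 658 is not a perfect cube), so 3 | [L:Q]. As gcd(2,3) = 1, [L:Q] is divisible by 6. Conversely L is generated over Q by √259 and ∛658, so [L:Q] ≤ 2·3 = 6. Therefore [Q(√259, ∛658) : Q] = 6.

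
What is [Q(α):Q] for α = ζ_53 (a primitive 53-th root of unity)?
[Q(α):Q] = 52

The minimal polynomial of ζ_53 over Q is the 53-th cyclotomic polynomial Φ_53(x), which is irreducible over Q and has degree φ(53) = 52. Hence [Q(α):Q] = φ(53) = 52.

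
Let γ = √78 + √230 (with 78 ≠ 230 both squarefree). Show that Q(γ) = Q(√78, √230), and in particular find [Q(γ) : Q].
[Q(γ) : Q] = 4 (equivalently, Q(γ) = Q(√78, √230))

Obviously Q(γ) ⊆ Q(√78, √230), and [Q(√78, √230):Q] = 4 (since 78, 230 are distinct squarefree integers > 1 with 17940 not a perfect square). To show equality we compute the minimal polynomial of γ. From γ = √78 + √230: γ^2 = 78 + 2√(17940) + 230 = 308 + 2√(17940), so γ^2 - 308 = 2√(17940); squaring, (γ^2 - 308)^2 = 4·17940, i.e. γ^4 - 616γ^2 + 94864 - 71760 = 0, i.e. γ^4 - 616γ^2 + 23104 = 0. So γ is a root of x^4 - 616x^2 + 23104. This polynomial is irreducible over Q: it has no rational root (each ±√78 ± √230 is irrational), and any factorization into two quadratics over Q would force √(17940) ∈ Q (pairing opposite roots) or √78, √230 ∈ Q (other pairings), all impossible. Hence [Q(γ):Q] = 4 = [Q(√78, √230):Q], so Q(γ) = Q(√78, √230).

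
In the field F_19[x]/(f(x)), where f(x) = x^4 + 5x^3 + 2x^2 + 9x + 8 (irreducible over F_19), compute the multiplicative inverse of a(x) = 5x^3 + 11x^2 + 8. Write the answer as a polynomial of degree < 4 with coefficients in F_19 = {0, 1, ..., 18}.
a(x)^(-1) ≡ 10x^3 + x^2 + 14x + 3 (mod f(x))

Since f is irreducible over F_19, F_19[x]/(f) is a field and a(x) ≠ 0 has an inverse. Apply the extended Euclidean algorithm to f(x) and a(x) in F_19[x]: f(x) = (4x + 15)·a(x) + (8x^2 + 15x + 2);  a(x) = (3x + 10)·(8x^2 + 15x + 2) + (15x + 7);  (8x^2 + 15x + 2) = (17x + 7)·(15x + 7) + (10). The last nonzero remainder is the constant 10 = gcd(f, a) in F_19. Back-substituting through the division chain expresses 10 = s(x)·a(x) + t(x)·f(x) with s(x) ≡ 5x^3 + 10x^2 + 7x + 11 (mod f), so (5x^3 + 10x^2 + 7x + 11)·a(x) ≡ 10 (mod f). Multiplying by 10^(-1) ≡ 2 in F_19 gives a(x)^(-1) ≡ 2·(5x^3 + 10x^2 + 7x + 11) ≡ 10x^3 + x^2 + 14x + 3 (mod f). Check: (5x^3 + 11x^2 + 8)·(10x^3 + x^2 + 14x + 3) = 12x^6 + x^5 + 5x^4 + 2x^3 + 3x^2 + 17x + 5 ≡ 1 (mod x^4 + 5x^3 + 2x^2 + 9x + 8).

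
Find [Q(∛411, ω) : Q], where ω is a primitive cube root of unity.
[Q(∛411, ω) : Q] = 6

[Q(∛411):Q] = 3 (min poly x^3 - 411, irreducible since 411 is not a perfect cube). [Q(ω):Q] = 2 (min poly x^2 + x + 1). Since Q(∛411) ⊂ R and ω ∉ R, we have ω ∉ Q(∛411), so x^2 + x + 1 remains irreducible over Q(∛411) and [Q(∛411, ω) : Q(∛411)] = 2. By the tower law, [Q(∛411, ω) : Q] = 3 · 2 = 6. (In fact Q(∛411, ω) is the splitting field of x^3 - 411 over Q.)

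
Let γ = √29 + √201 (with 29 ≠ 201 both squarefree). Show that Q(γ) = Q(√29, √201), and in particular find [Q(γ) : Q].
[Q(γ) : Q] = 4 (equivalently, Q(γ) = Q(√29, √201))

Obviously Q(γ) ⊆ Q(√29, √201), and [Q(√29, √201):Q] = 4 (since 29, 201 are distinct squarefree integers > 1 with 5829 not a perfect square). To show equality we compute the minimal polynomial of γ. From γ = √29 + √201: γ^2 = 29 + 2√(5829) + 201 = 230 + 2√(5829), so γ^2 - 230 = 2√(5829); squaring, (γ^2 - 230)^2 = 4·5829, i.e. γ^4 - 460γ^2 + 52900 - 23316 = 0, i.e. γ^4 - 460γ^2 + 29584 = 0. So γ is a root of x^4 - 460x^2 + 29584. This polynomial is irreducible over Q: it has no rational root (each ±√29 ± √201 is irrational), and any factorization into two quadratics over Q would force √(5829) ∈ Q (pairing opposite roots) or √29, √201 ∈ Q (other pairings), all impossible. Hence [Q(γ):Q] = 4 = [Q(√29, √201):Q], so Q(γ) = Q(√29, √201).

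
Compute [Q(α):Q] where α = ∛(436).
[Q(α):Q] = 3

The minimal polynomial of α is x^3 - 436, irreducible over Q since 436 is not a perfect cube (so x^3 - 436 has no rational root). Hence [Q(α):Q] = deg(m_α) = 3.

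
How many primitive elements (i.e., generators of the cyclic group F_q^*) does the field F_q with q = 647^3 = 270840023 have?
There are φ(270840022) = 120113280 primitive elements

F_q^* is cyclic of order q - 1 = 270840022. A cyclic group of order m has exactly φ(m) generators. Here m = 270840022 = 2 · 17 · 19 · 211 · 1987, so the number of primitive elements is φ(270840022) = 120113280.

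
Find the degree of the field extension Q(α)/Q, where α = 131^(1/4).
[Q(α):Q] = 4

α is a root of x^4 - 131. By Eisenstein's criterion at the prime p = 131 (which divides the constant term 131 but p^2 = 17161 does not, since 131 is squarefree), x^4 - 131 is irreducible over Q. Hence [Q(α):Q] = 4.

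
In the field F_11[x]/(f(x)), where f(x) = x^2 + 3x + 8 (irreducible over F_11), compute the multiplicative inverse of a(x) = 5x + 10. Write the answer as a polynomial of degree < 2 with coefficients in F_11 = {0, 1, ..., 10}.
a(x)^(-1) ≡ 4x + 4 (mod f(x))

Since f is irreducible over F_11, F_11[x]/(f) is a field and a(x) ≠ 0 has an inverse. Apply the extended Euclidean algorithm to f(x) and a(x) in F_11[x]: f(x) = (9x + 9)·a(x) + (6). The last nonzero remainder is the constant 6 = gcd(f, a) in F_11. Back-substituting through the division chain expresses 6 = s(x)·a(x) + t(x)·f(x) with s(x) ≡ 2x + 2 (mod f), so (2x + 2)·a(x) ≡ 6 (mod f). Multiplying by 6^(-1) ≡ 2 in F_11 gives a(x)^(-1) ≡ 2·(2x + 2) ≡ 4x + 4 (mod f). Check: (5x + 10)·(4x + 4) = 9x^2 + 5x + 7 ≡ 1 (mod x^2 + 3x + 8).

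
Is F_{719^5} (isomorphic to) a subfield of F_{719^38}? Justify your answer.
No: F_{719^5} is not a subfield of F_{719^38}

F_{p^m} embeds in F_{p^n} iff m | n. Here 5 ∤ 38 (since 38 = 7·5 + 3 with remainder 3 ≠ 0), so F_{719^5} is not a subfield of F_{719^38}. Equivalently: if it were, the tower law would give 5 = [F_{719^5}:F_719] dividing [F_{719^38}:F_719] = 38, contradiction.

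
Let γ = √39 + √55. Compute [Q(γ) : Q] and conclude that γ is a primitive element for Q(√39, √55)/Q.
[Q(γ) : Q] = 4 (equivalently, Q(γ) = Q(√39, √55))

Obviously Q(γ) ⊆ Q(√39, √55), and [Q(√39, √55):Q] = 4 (since 39, 55 are distinct squarefree integers > 1 with 2145 not a perfect square). To show equality we compute the minimal polynomial of γ. From γ = √39 + √55: γ^2 = 39 + 2√(2145) + 55 = 94 + 2√(2145), so γ^2 - 94 = 2√(2145); squaring, (γ^2 - 94)^2 = 4·2145, i.e. γ^4 - 188γ^2 + 8836 - 8580 = 0, i.e. γ^4 - 188γ^2 + 256 = 0. So γ is a root of x^4 - 188x^2 + 256. This polynomial is irreducible over Q: it has no rational root (each ±√39 ± √55 is irrational), and any factorization into two quadratics over Q would force √(2145) ∈ Q (pairing opposite roots) or √39, √55 ∈ Q (other pairings), all impossible. Hence [Q(γ):Q] = 4 = [Q(√39, √55):Q], so Q(γ) = Q(√39, √55).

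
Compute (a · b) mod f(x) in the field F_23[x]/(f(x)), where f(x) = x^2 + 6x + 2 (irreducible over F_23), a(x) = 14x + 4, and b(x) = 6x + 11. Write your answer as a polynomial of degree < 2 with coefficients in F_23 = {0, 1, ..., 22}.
a · b ≡ 19x + 14 (mod f(x))

Multiply in F_23[x]: a(x)·b(x) = (14x + 4)·(6x + 11) = 15x^2 + 17x + 21. This has degree ≥ 2, so divide by f(x) over F_23: 15x^2 + 17x + 21 = (15)·(x^2 + 6x + 2) + (19x + 14). Hence a·b ≡ 19x + 14 (mod f). (F_23[x]/(f) is a field with 23^2 = 529 elements since f is irreducible of degree 2.)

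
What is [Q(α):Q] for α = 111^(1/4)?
[Q(α):Q] = 4

α is a root of x^4 - 111. By Eisenstein's criterion at the prime p = 3 (which divides the constant term 111 but p^2 = 9 does not, since 111 is squarefree), x^4 - 111 is irreducible over Q. Hence [Q(α):Q] = 4.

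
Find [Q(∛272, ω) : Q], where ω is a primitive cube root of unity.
[Q(∛272, ω) : Q] = 6

[Q(∛272):Q] = 3 (min poly x^3 - 272, irreducible since 272 is not a perfect cube). [Q(ω):Q] = 2 (min poly x^2 + x + 1). Since Q(∛272) ⊂ R and ω ∉ R, we have ω ∉ Q(∛272), so x^2 + x + 1 remains irreducible over Q(∛272) and [Q(∛272, ω) : Q(∛272)] = 2. By the tower law, [Q(∛272, ω) : Q] = 3 · 2 = 6. (In fact Q(∛272, ω) is the splitting field of x^3 - 272 over Q.)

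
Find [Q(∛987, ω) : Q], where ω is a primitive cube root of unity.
[Q(∛987, ω) : Q] = 6

[Q(∛987):Q] = 3 (min poly x^3 - 987, irreducible since 987 is not a perfect cube). [Q(ω):Q] = 2 (min poly x^2 + x + 1). Since Q(∛987) ⊂ R and ω ∉ R, we have ω ∉ Q(∛987), so x^2 + x + 1 remains irreducible over Q(∛987) and [Q(∛987, ω) : Q(∛987)] = 2. By the tower law, [Q(∛987, ω) : Q] = 3 · 2 = 6. (In fact Q(∛987, ω) is the splitting field of x^3 - 987 over Q.)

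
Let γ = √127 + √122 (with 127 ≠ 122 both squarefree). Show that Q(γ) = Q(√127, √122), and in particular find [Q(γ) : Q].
[Q(γ) : Q] = 4 (equivalently, Q(γ) = Q(√127, √122))

Obviously Q(γ) ⊆ Q(√127, √122), and [Q(√127, √122):Q] = 4 (since 127, 122 are distinct squarefree integers > 1 with 15494 not a perfect square). To show equality we compute the minimal polynomial of γ. From γ = √127 + √122: γ^2 = 127 + 2√(15494) + 122 = 249 + 2√(15494), so γ^2 - 249 = 2√(15494); squaring, (γ^2 - 249)^2 = 4·15494, i.e. γ^4 - 498γ^2 + 62001 - 61976 = 0, i.e. γ^4 - 498γ^2 + 25 = 0. So γ is a root of x^4 - 498x^2 + 25. This polynomial is irreducible over Q: it has no rational root (each ±√127 ± √122 is irrational), and any factorization into two quadratics over Q would force √(15494) ∈ Q (pairing opposite roots) or √127, √122 ∈ Q (other pairings), all impossible. Hence [Q(γ):Q] = 4 = [Q(√127, √122):Q], so Q(γ) = Q(√127, √122).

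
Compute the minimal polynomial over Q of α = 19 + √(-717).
m_α(x) = x^2 - 38x + 1078

From α - 19 = √(-717), squaring gives (α - 19)^2 = -717, i.e. α^2 - 38α + 361 = -717, so α^2 - 38α + 1078 = 0. The discriminant of x^2 - 38x + 1078 is (-38)^2 - 4·(1078) = 1444 - 4312 = -2868, and 4·(-717) is not a perfect square in Q since -717 is squarefree and ≠ 1. Hence x^2 - 38x + 1078 is irreducible over Q and is the minimal polynomial of α.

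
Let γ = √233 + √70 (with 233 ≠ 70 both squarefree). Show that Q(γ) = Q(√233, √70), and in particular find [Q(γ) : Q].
[Q(γ) : Q] = 4 (equivalently, Q(γ) = Q(√233, √70))

Obviously Q(γ) ⊆ Q(√233, √70), and [Q(√233, √70):Q] = 4 (since 233, 70 are distinct squarefree integers > 1 with 16310 not a perfect square). To show equality we compute the minimal polynomial of γ. From γ = √233 + √70: γ^2 = 233 + 2√(16310) + 70 = 303 + 2√(16310), so γ^2 - 303 = 2√(16310); squaring, (γ^2 - 303)^2 = 4·16310, i.e. γ^4 - 606γ^2 + 91809 - 65240 = 0, i.e. γ^4 - 606γ^2 + 26569 = 0. So γ is a root of x^4 - 606x^2 + 26569. This polynomial is irreducible over Q: it has no rational root (each ±√233 ± √70 is irrational), and any factorization into two quadratics over Q would force √(16310) ∈ Q (pairing opposite roots) or √233, √70 ∈ Q (other pairings), all impossible. Hence [Q(γ):Q] = 4 = [Q(√233, √70):Q], so Q(γ) = Q(√233, √70).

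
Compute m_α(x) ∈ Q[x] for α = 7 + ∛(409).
m_α(x) = x^3 - 21x^2 + 147x - 752

Set β = α - 7 = ∛(409), so β^3 = 409. Then (α - 7)^3 - 409 = 0, i.e. α is a root of g(x) = (x - 7)^3 - 409 = x^3 - 21x^2 + 147x - 752. Since g(x) = h(x - 7) where h(x) = x^3 - 409, and h is irreducible over Q (because 409 is not a perfect cube, so h has no rational root, and a monic cubic with no rational root is irreducible), g is also irreducible (irreducibility is preserved under the substitution x → x - 7). Hence m_α(x) = x^3 - 21x^2 + 147x - 752.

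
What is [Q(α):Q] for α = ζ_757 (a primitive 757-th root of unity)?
[Q(α):Q] = 756

The minimal polynomial of ζ_757 over Q is the 757-th cyclotomic polynomial Φ_757(x), which is irreducible over Q and has degree φ(757) = 756. Hence [Q(α):Q] = φ(757) = 756.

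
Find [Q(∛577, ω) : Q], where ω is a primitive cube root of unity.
[Q(∛577, ω) : Q] = 6

[Q(∛577):Q] = 3 (min poly x^3 - 577, irreducible since 577 is not a perfect cube). [Q(ω):Q] = 2 (min poly x^2 + x + 1). Since Q(∛577) ⊂ R and ω ∉ R, we have ω ∉ Q(∛577), so x^2 + x + 1 remains irreducible over Q(∛577) and [Q(∛577, ω) : Q(∛577)] = 2. By the tower law, [Q(∛577, ω) : Q] = 3 · 2 = 6. (In fact Q(∛577, ω) is the splitting field of x^3 - 577 over Q.)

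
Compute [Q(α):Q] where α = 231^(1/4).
[Q(α):Q] = 4

α is a root of x^4 - 231. By Eisenstein's criterion at the prime p = 3 (which divides the constant term 231 but p^2 = 9 does not, since 231 is squarefree), x^4 - 231 is irreducible over Q. Hence [Q(α):Q] = 4.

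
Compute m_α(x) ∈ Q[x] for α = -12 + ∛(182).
m_α(x) = x^3 + 36x^2 + 432x + 1546

Set β = α + 12 = ∛(182), so β^3 = 182. Then (α + 12)^3 - 182 = 0, i.e. α is a root of g(x) = (x + 12)^3 - 182 = x^3 + 36x^2 + 432x + 1546. Since g(x) = h(x + 12) where h(x) = x^3 - 182, and h is irreducible over Q (because 182 is not a perfect cube, so h has no rational root, and a monic cubic with no rational root is irreducible), g is also irreducible (irreducibility is preserved under the substitution x → x + 12). Hence m_α(x) = x^3 + 36x^2 + 432x + 1546.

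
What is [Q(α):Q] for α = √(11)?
[Q(α):Q] = 2

[Q(α):Q] equals the degree of the minimal polynomial of α. Here α^2 = 11 and x^2 - 11 is irreducible (d = 11 is squarefree, ≠ 1, hence not a square), so deg(m_α) = 2. Thus [Q(α):Q] = 2.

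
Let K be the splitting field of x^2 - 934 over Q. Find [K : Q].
[K : Q] = 2

f(x) = x^2 - 934 factors as (x - √934)(x + √934). The splitting field is K = Q(√934). Since 934 is squarefree and > 1, it is not a perfect square, so x^2 - 934 is irreducible over Q and [Q(√934) : Q] = 2. Hence [K : Q] = 2.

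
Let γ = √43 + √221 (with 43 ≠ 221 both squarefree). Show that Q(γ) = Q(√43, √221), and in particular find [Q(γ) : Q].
[Q(γ) : Q] = 4 (equivalently, Q(γ) = Q(√43, √221))

Obviously Q(γ) ⊆ Q(√43, √221), and [Q(√43, √221):Q] = 4 (since 43, 221 are distinct squarefree integers > 1 with 9503 not a perfect square). To show equality we compute the minimal polynomial of γ. From γ = √43 + √221: γ^2 = 43 + 2√(9503) + 221 = 264 + 2√(9503), so γ^2 - 264 = 2√(9503); squaring, (γ^2 - 264)^2 = 4·9503, i.e. γ^4 - 528γ^2 + 69696 - 38012 = 0, i.e. γ^4 - 528γ^2 + 31684 = 0. So γ is a root of x^4 - 528x^2 + 31684. This polynomial is irreducible over Q: it has no rational root (each ±√43 ± √221 is irrational), and any factorization into two quadratics over Q would force √(9503) ∈ Q (pairing opposite roots) or √43, √221 ∈ Q (other pairings), all impossible. Hence [Q(γ):Q] = 4 = [Q(√43, √221):Q], so Q(γ) = Q(√43, √221).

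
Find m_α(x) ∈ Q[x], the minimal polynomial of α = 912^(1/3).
m_α(x) = x^3 - 912

α satisfies α^3 = 912, so x^3 - 912 annihilates α. By the rational root test, a rational root p/q (in lowest terms) of x^3 - 912 would satisfy p^3 = 912 q^3, forcing q = 1 and p^3 = 912; but 912 is not a perfect cube, contradiction. A monic cubic over Q with no rational root is irreducible (any nontrivial factorization would include a linear factor). Hence x^3 - 912 is the minimal polynomial of α, and in particular [Q(α):Q] = 3.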